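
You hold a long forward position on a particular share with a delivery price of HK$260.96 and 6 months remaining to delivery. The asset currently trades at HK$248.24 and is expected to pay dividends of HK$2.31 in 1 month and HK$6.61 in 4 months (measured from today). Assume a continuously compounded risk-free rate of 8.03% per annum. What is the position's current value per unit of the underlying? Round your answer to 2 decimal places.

PV(remaining dividends) I = 2.31·e^(−0.0803·1/12) + 6.61·e^(−0.0803·4/12) = 8.7300
Current forward F = (S − I)·e^(rT) = (248.24 − 8.7300)·e^(0.0803·6/12) = 239.5100 × 1.040967 = 249.3220
Value (long) = (F − K)·e^(−rT) = (249.3220 − 260.96) × 0.960645 = -11.1800
Value = -HK$11.18

-HK$11.18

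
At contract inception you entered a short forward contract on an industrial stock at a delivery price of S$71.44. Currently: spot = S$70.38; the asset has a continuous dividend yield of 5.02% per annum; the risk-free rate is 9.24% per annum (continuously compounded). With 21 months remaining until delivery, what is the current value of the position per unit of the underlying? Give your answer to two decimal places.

-S$3.69

Current fair forward for the remaining 21 months: F = S·e^((r − q)·T), (r − q) = 0.0924 − 0.0502 = 0.0422
F = 70.38 · e^(0.0422 × 21/12) = 70.38 × 1.076645 = 75.7743
Value of long forward = (F − K)·e^(−rT) = (75.7743 − 71.44) · e^(−0.0924·21/12)
= 4.3343 × 0.850696 = 3.69
Short position value = −(long value) = -S$3.69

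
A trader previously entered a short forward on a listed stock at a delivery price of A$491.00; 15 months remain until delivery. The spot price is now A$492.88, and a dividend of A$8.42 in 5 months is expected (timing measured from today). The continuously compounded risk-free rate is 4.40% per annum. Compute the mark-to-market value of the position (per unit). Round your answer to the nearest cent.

-A$19.89

PV(remaining dividends) I = 8.42·e^(−0.0440·5/12) = 8.2670
Current forward F = (S − I)·e^(rT) = (492.88 − 8.2670)·e^(0.0440·15/12) = 484.6130 × 1.056541 = 512.0135
Value (long) = (F − K)·e^(−rT) = (512.0135 − 491.00) × 0.946485 = 19.8890
Short position value = −(long value) = -A$19.89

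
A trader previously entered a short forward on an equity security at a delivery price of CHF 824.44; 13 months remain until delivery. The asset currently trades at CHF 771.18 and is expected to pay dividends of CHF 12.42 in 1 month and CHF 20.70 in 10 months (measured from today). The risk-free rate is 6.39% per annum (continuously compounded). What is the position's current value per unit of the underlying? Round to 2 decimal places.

PV(remaining dividends) I = 12.42·e^(−0.0639·1/12) + 20.70·e^(−0.0639·10/12) = 31.9806
Current forward F = (S − I)·e^(rT) = (771.18 − 31.9806)·e^(0.0639·13/12) = 739.1994 × 1.071677 = 792.1830
Value (long) = (F − K)·e^(−rT) = (792.1830 − 824.44) × 0.933117 = -30.0996
Short position value = −(long value) = CHF 30.10

CHF 30.10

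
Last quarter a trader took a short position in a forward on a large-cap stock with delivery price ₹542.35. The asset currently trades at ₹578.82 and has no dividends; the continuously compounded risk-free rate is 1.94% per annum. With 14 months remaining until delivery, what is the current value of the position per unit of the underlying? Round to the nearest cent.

Current fair forward for the remaining 14 months: F = S·e^(r·T), r = 0.0194
F = 578.82 · e^(0.0194 × 14/12) = 578.82 × 1.022891 = 592.0698
Value of long forward = (F − K)·e^(−rT) = (592.0698 − 542.35) · e^(−0.0194·14/12)
= 49.7198 × 0.977621 = 48.61
Short position value = −(long value) = -₹48.61

-₹48.61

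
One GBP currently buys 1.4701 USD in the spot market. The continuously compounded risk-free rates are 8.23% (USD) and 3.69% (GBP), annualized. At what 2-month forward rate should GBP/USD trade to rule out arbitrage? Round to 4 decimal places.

1.4813

F = S·e^((r_USD − r_GBP)T) = 1.4701 · e^((0.0823 − 0.0369) × 2/12)
= 1.4701 · e^0.007567 = 1.4701 × 1.007596
F = 1.4813 USD per GBP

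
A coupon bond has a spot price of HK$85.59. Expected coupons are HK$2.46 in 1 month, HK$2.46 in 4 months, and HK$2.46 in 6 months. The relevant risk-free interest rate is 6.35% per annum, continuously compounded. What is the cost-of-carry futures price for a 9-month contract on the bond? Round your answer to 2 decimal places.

HK$82.17

PV(coupons) I = 2.46·e^(−0.0635·1/12) + 2.46·e^(−0.0635·4/12) + 2.46·e^(−0.0635·6/12)
I = 2.4470 + 2.4085 + 2.3831 = 7.2386
F = (S − I)·e^(rT) = (85.59 − 7.2386) · e^(0.0635·9/12)
= 78.3514 · e^0.047625 = 78.3514 × 1.048777 = HK$82.17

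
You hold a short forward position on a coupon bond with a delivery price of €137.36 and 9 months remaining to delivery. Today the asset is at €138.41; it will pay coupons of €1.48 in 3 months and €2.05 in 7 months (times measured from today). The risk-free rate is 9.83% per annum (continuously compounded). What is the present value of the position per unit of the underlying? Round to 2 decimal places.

PV(remaining coupons) I = 1.48·e^(−0.0983·3/12) + 2.05·e^(−0.0983·7/12) = 3.3798
Current forward F = (S − I)·e^(rT) = (138.41 − 3.3798)·e^(0.0983·9/12) = 135.0302 × 1.076511 = 145.3615
Value (long) = (F − K)·e^(−rT) = (145.3615 − 137.36) × 0.928927 = 7.4328
Short position value = −(long value) = -€7.43

-€7.43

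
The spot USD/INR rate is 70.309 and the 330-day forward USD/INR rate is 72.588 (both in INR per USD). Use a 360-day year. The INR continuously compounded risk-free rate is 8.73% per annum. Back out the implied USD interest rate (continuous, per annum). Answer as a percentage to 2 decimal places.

5.25%

F = S·e^((r_INR − r_USD)T) ⇒ r_USD = r_INR − ln(F/S)/T
ln(72.588/70.309) = 0.031900; /(330/360) = 0.034800
r_USD = 0.0873 − 0.034800 = 0.052500
r_USD = 5.25%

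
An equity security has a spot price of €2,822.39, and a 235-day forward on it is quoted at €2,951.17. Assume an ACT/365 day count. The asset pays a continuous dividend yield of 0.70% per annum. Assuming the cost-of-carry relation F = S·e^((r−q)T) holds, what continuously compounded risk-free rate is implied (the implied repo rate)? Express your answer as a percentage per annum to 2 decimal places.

From F = S·e^((r−q)T): (r − q) = ln(F/S)/T
ln(2951.17/2822.39) = ln(1.045628) = 0.044618
(r − q) = 0.044618 / (235/365) = 0.069300
r = ln(F/S)/T + q = 0.069300 + 0.0070 = 0.076300
r = 7.63%

7.63%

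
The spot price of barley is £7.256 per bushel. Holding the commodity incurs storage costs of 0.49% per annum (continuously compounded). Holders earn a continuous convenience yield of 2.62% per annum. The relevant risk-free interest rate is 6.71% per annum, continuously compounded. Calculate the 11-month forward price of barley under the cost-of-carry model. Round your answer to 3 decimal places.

£7.567 per bushel

Net carry = r + u − y = 0.0671 + 0.0049 − 0.0262 = 0.0458
F = S·e^((r+u−y)T) = 7.256 · e^(0.0458 × 11/12) = 7.256 · e^0.041983
= 7.256 × 1.042877 = £7.567 per bushel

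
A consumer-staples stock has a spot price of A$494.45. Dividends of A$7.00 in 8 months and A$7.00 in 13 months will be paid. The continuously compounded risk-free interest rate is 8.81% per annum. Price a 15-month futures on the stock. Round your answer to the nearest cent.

PV(dividends) I = 7.00·e^(−0.0881·8/12) + 7.00·e^(−0.0881·13/12)
I = 6.6007 + 6.3628 = 12.9635
F = (S − I)·e^(rT) = (494.45 − 12.9635) · e^(0.0881·15/12)
= 481.4865 · e^0.110125 = 481.4865 × 1.116418 = A$537.54

A$537.54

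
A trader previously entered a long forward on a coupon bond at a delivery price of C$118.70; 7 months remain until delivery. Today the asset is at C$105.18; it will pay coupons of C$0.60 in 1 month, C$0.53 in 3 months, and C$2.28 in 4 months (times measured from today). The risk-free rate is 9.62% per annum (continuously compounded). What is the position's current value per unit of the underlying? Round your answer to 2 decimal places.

-C$10.36

PV(remaining coupons) I = 0.60·e^(−0.0962·1/12) + 0.53·e^(−0.0962·3/12) + 2.28·e^(−0.0962·4/12) = 3.3207
Current forward F = (S − I)·e^(rT) = (105.18 − 3.3207)·e^(0.0962·7/12) = 101.8593 × 1.057721 = 107.7387
Value (long) = (F − K)·e^(−rT) = (107.7387 − 118.70) × 0.945429 = -10.3631
Value = -C$10.36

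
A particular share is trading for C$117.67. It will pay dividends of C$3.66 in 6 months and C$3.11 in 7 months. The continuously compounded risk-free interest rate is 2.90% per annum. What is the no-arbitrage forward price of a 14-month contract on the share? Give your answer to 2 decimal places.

C$114.82

PV(dividends) I = 3.66·e^(−0.0290·6/12) + 3.11·e^(−0.0290·7/12)
I = 3.6073 + 3.0578 = 6.6651
F = (S − I)·e^(rT) = (117.67 − 6.6651) · e^(0.0290·14/12)
= 111.0049 · e^0.033833 = 111.0049 × 1.034412 = C$114.82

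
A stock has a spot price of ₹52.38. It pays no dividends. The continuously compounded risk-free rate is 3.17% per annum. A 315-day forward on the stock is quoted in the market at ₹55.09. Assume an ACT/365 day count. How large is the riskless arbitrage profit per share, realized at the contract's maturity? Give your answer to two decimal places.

₹1.26 per share

Fair forward: F* = S·e^(carry·T), with carry = r = 0.0317
F* = 52.38 · e^(0.0317 × 315/365) = 52.38 · e^0.027358 = 52.38 × 1.027736 = ₹53.8328
Market ₹55.09 > fair ₹53.8328: forward overpriced → cash-and-carry (buy spot, short the forward).
At maturity, profit = |F_mkt − F*| = |55.09 − 53.8328| = ₹1.26 per share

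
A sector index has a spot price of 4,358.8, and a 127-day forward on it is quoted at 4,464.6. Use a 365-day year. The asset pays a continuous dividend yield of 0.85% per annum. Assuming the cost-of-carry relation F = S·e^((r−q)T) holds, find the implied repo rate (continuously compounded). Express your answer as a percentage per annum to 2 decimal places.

From F = S·e^((r−q)T): (r − q) = ln(F/S)/T
ln(4464.6/4358.8) = ln(1.024273) = 0.023983
(r − q) = 0.023983 / (127/365) = 0.068928
r = ln(F/S)/T + q = 0.068928 + 0.0085 = 0.077428
r = 7.74%

7.74%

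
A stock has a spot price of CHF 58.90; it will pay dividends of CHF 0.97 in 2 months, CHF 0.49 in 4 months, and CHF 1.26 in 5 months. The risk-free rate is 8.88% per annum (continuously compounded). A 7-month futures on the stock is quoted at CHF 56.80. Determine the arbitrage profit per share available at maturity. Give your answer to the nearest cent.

CHF 2.45 per share

PV(dividends) I = 0.97·e^(−0.0888·2/12) + 0.49·e^(−0.0888·4/12) + 1.26·e^(−0.0888·5/12) = 2.6457
Fair futures F* = (S − I)·e^(rT) = (58.90 − 2.6457)·e^0.051800 = 56.2543 × 1.053165 = 59.2451
Market CHF 56.80 < fair 59.2451: forward underpriced → reverse cash-and-carry (short the stock, invest proceeds at r, pay the dividends, go long the forward).
Profit at T = |F_mkt − F*| = |56.80 − 59.2451| = CHF 2.45 per share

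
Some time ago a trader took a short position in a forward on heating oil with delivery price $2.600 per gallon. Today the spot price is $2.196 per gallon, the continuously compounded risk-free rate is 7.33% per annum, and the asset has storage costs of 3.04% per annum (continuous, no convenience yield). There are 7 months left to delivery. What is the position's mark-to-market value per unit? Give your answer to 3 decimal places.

$0.256 per gallon

Current fair forward for the remaining 7 months: F = S·e^((r + u)·T), (r + u) = 0.0733 + 0.0304 = 0.1037
F = 2.196 · e^(0.1037 × 7/12) = 2.196 × 1.062359 = 2.3329
Value of long forward = (F − K)·e^(−rT) = (2.3329 − 2.600) · e^(−0.0733·7/12)
= -0.2671 × 0.958143 = -0.256
Short position value = −(long value) = $0.256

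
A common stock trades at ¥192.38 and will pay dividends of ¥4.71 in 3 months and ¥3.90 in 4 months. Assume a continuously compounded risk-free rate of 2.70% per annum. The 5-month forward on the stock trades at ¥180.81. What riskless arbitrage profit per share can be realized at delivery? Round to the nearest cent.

PV(dividends) I = 4.71·e^(−0.0270·3/12) + 3.90·e^(−0.0270·4/12) = 8.5434
Fair forward F* = (S − I)·e^(rT) = (192.38 − 8.5434)·e^0.011250 = 183.8366 × 1.011314 = 185.9165
Market ¥180.81 < fair 185.9165: forward underpriced → reverse cash-and-carry (short the stock, invest proceeds at r, pay the dividends, go long the forward).
Profit at T = |F_mkt − F*| = |180.81 − 185.9165| = ¥5.11 per share

¥5.11 per share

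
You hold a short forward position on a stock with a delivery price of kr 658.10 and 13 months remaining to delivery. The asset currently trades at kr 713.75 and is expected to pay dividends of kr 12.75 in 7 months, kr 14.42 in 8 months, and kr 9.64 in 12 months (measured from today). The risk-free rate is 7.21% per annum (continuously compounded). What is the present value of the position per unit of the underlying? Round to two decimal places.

-kr 70.16

PV(remaining dividends) I = 12.75·e^(−0.0721·7/12) + 14.42·e^(−0.0721·8/12) + 9.64·e^(−0.0721·12/12) = 34.9376
Current forward F = (S − I)·e^(rT) = (713.75 − 34.9376)·e^(0.0721·13/12) = 678.8124 × 1.081240 = 733.9591
Value (long) = (F − K)·e^(−rT) = (733.9591 − 658.10) × 0.924864 = 70.1594
Short position value = −(long value) = -kr 70.16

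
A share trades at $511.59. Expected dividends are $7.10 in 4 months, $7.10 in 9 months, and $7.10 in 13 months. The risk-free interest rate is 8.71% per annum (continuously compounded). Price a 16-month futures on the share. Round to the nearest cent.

PV(dividends) I = 7.10·e^(−0.0871·4/12) + 7.10·e^(−0.0871·9/12) + 7.10·e^(−0.0871·13/12)
I = 6.8968 + 6.6510 + 6.4607 = 20.0085
F = (S − I)·e^(rT) = (511.59 − 20.0085) · e^(0.0871·16/12)
= 491.5815 · e^0.116133 = 491.5815 × 1.123145 = $552.12

$552.12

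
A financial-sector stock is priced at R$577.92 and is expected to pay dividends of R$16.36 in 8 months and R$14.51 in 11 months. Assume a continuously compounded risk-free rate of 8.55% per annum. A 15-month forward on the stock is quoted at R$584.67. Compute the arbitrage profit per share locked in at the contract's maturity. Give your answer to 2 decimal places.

R$26.31 per share

PV(dividends) I = 16.36·e^(−0.0855·8/12) + 14.51·e^(−0.0855·11/12) = 28.8698
Fair forward F* = (S − I)·e^(rT) = (577.92 − 28.8698)·e^0.106875 = 549.0502 × 1.112795 = 610.9803
Market R$584.67 < fair 610.9803: forward underpriced → reverse cash-and-carry (short the stock, invest proceeds at r, pay the dividends, go long the forward).
Profit at T = |F_mkt − F*| = |584.67 − 610.9803| = R$26.31 per share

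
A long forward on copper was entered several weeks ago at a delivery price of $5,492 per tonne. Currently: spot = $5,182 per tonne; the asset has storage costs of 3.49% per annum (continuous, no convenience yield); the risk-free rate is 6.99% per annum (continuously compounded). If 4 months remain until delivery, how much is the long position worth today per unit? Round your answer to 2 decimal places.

-$122.88 per tonne

Current fair forward for the remaining 4 months: F = S·e^((r + u)·T), (r + u) = 0.0699 + 0.0349 = 0.1048
F = 5182 · e^(0.1048 × 4/12) = 5182 × 1.03555067 = 5366.2236
Value of long forward = (F − K)·e^(−rT) = (5366.2236 − 5492) · e^(−0.0699·4/12)
= -125.7764 × 0.97696935 = -122.88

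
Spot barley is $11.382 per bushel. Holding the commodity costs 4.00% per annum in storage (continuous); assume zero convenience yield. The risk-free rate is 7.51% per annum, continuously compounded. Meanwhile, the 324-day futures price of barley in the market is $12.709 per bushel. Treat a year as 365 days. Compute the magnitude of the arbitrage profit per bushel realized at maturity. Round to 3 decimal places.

$0.103 per bushel

Fair futures: F* = S·e^(carry·T), with carry = (r + u) = 0.0751 + 0.0400 = 0.1151
F* = 11.382 · e^(0.1151 × 324/365) = 11.382 · e^0.102171 = 11.382 × 1.107573 = $12.6064
Market $12.709 > fair $12.6064: forward overpriced → cash-and-carry (buy spot, short the forward).
At maturity, profit = |F_mkt − F*| = |12.709 − 12.6064| = $0.103 per bushel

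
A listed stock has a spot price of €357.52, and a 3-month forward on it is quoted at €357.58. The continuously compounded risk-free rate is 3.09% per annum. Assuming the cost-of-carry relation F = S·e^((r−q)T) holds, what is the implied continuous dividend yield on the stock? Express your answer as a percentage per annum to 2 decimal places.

From F = S·e^((r−q)T): (r − q) = ln(F/S)/T
ln(357.58/357.52) = ln(1.000168) = 0.000168
(r − q) = 0.000168 / (3/12) = 0.000672
q = r − ln(F/S)/T = 0.0309 − 0.000672 = 0.030228
q = 3.02%

3.02%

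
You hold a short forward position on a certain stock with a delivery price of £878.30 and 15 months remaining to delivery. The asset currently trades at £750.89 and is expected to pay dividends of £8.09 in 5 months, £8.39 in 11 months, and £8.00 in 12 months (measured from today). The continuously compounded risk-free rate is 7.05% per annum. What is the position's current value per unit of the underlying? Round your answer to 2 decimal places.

£76.50

PV(remaining dividends) I = 8.09·e^(−0.0705·5/12) + 8.39·e^(−0.0705·11/12) + 8.00·e^(−0.0705·12/12) = 23.1762
Current forward F = (S − I)·e^(rT) = (750.89 − 23.1762)·e^(0.0705·15/12) = 727.7138 × 1.092125 = 794.7544
Value (long) = (F − K)·e^(−rT) = (794.7544 − 878.30) × 0.915646 = -76.4982
Short position value = −(long value) = £76.50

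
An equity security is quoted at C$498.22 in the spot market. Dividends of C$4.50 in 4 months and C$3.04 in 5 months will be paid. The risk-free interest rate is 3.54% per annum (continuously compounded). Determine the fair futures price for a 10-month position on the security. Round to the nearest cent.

C$505.47

PV(dividends) I = 4.50·e^(−0.0354·4/12) + 3.04·e^(−0.0354·5/12)
I = 4.4472 + 2.9955 = 7.4427
F = (S − I)·e^(rT) = (498.22 − 7.4427) · e^(0.0354·10/12)
= 490.7773 · e^0.029500 = 490.7773 × 1.029939 = C$505.47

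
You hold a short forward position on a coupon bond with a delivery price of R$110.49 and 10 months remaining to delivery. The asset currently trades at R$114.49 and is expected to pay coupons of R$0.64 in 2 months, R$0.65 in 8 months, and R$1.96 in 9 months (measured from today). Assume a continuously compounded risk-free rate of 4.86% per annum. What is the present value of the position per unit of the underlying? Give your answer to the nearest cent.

PV(remaining coupons) I = 0.64·e^(−0.0486·2/12) + 0.65·e^(−0.0486·8/12) + 1.96·e^(−0.0486·9/12) = 3.1540
Current forward F = (S − I)·e^(rT) = (114.49 − 3.1540)·e^(0.0486·10/12) = 111.3360 × 1.041331 = 115.9376
Value (long) = (F − K)·e^(−rT) = (115.9376 − 110.49) × 0.960309 = 5.2314
Short position value = −(long value) = -R$5.23

-R$5.23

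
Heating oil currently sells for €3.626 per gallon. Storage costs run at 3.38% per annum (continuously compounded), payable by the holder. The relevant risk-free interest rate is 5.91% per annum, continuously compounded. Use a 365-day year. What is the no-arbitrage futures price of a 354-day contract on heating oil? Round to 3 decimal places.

Net carry = r + u − y = 0.0591 + 0.0338 − 0.0000 = 0.0929
F = S·e^((r+u−y)T) = 3.626 · e^(0.0929 × 354/365) = 3.626 · e^0.090100
= 3.626 × 1.094284 = €3.968 per gallon

€3.968 per gallon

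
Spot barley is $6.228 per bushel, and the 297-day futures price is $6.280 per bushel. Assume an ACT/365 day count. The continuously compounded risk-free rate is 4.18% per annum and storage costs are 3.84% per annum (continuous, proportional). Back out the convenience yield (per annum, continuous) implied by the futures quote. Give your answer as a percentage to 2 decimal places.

F = S·e^((r+u−y)T) ⇒ (r+u−y) = ln(F/S)/T
ln(6.280/6.228) = 0.008315; /T ⇒ 0.010219
y = r + u − ln(F/S)/T = 0.0418 + 0.0384 − 0.010219 = 0.069981
y = 7.00%

7.00%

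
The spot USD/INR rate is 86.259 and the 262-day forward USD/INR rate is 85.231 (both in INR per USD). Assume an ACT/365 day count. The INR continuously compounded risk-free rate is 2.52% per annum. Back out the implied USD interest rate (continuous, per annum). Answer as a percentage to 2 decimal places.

4.19%

F = S·e^((r_INR − r_USD)T) ⇒ r_USD = r_INR − ln(F/S)/T
ln(85.231/86.259) = -0.011989; /(262/365) = -0.016702
r_USD = 0.0252 + 0.016702 = 0.041902
r_USD = 4.19%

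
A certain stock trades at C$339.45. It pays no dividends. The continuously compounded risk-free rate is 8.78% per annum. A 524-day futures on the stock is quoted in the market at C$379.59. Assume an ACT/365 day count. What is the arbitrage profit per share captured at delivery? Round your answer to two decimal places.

Fair futures: F* = S·e^(carry·T), with carry = r = 0.0878
F* = 339.45 · e^(0.0878 × 524/365) = 339.45 · e^0.126047 = 339.45 × 1.134335 = C$385.0500
Market C$379.59 < fair C$385.0500: forward underpriced → reverse cash-and-carry (short spot, go long the forward).
At maturity, profit = |F_mkt − F*| = |379.59 − 385.0500| = C$5.46 per share

C$5.46 per share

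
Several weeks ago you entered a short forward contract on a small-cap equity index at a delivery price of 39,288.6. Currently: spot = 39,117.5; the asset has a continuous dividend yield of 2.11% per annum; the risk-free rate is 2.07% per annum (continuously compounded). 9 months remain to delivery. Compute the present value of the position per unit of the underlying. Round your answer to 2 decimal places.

Current fair forward for the remaining 9 months: F = S·e^((r − q)·T), (r − q) = 0.0207 − 0.0211 = -0.0004
F = 39117.5 · e^(-0.0004 × 9/12) = 39117.5 × 0.99970004 = 39105.7663
Value of long forward = (F − K)·e^(−rT) = (39105.7663 − 39288.6) · e^(−0.0207·9/12)
= -182.8337 × 0.98459489 = -180.02
Short position value = −(long value) = 180.02

180.02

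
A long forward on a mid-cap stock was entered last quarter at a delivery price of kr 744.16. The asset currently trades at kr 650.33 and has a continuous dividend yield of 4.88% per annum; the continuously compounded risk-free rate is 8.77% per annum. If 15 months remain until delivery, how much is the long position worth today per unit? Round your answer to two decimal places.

-kr 55.05

Current fair forward for the remaining 15 months: F = S·e^((r − q)·T), (r − q) = 0.0877 − 0.0488 = 0.0389
F = 650.33 · e^(0.0389 × 15/12) = 650.33 × 1.049827 = 682.7340
Value of long forward = (F − K)·e^(−rT) = (682.7340 − 744.16) · e^(−0.0877·15/12)
= -61.4260 × 0.896170 = -55.05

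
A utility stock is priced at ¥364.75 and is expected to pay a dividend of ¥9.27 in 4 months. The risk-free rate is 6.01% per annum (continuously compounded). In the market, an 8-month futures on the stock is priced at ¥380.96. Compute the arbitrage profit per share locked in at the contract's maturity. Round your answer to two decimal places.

¥10.76 per share

PV(dividends) I = 9.27·e^(−0.0601·4/12) = 9.0861
Fair futures F* = (S − I)·e^(rT) = (364.75 − 9.0861)·e^0.040067 = 355.6639 × 1.040881 = 370.2038
Market ¥380.96 > fair 370.2038: forward overpriced → cash-and-carry (borrow at r, buy the stock and collect the dividends, short the forward).
Profit at T = |F_mkt − F*| = |380.96 − 370.2038| = ¥10.76 per share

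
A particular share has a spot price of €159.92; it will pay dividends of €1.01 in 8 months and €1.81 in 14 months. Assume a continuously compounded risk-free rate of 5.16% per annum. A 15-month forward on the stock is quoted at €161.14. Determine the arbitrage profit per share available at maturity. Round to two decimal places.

PV(dividends) I = 1.01·e^(−0.0516·8/12) + 1.81·e^(−0.0516·14/12) = 2.6801
Fair forward F* = (S − I)·e^(rT) = (159.92 − 2.6801)·e^0.064500 = 157.2399 × 1.066626 = 167.7162
Market €161.14 < fair 167.7162: forward underpriced → reverse cash-and-carry (short the stock, invest proceeds at r, pay the dividends, go long the forward).
Profit at T = |F_mkt − F*| = |161.14 − 167.7162| = €6.58 per share

€6.58 per share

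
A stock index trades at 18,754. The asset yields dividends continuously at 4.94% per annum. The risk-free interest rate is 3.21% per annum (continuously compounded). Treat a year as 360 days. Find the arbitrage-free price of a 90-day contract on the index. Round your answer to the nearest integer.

F = S·e^((r − q)T) = 18754 · e^((0.0321 − 0.0494) × 90/360)
= 18754 · e^-0.004325 = 18754 × 0.995684
F = 18,673

18,673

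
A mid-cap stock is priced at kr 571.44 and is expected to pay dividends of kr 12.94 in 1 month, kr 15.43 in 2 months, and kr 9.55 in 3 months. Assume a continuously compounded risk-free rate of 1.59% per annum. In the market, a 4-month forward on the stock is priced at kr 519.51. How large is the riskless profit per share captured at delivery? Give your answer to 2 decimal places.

PV(dividends) I = 12.94·e^(−0.0159·1/12) + 15.43·e^(−0.0159·2/12) + 9.55·e^(−0.0159·3/12) = 37.8241
Fair forward F* = (S − I)·e^(rT) = (571.44 − 37.8241)·e^0.005300 = 533.6159 × 1.005314 = 536.4515
Market kr 519.51 < fair 536.4515: forward underpriced → reverse cash-and-carry (short the stock, invest proceeds at r, pay the dividends, go long the forward).
Profit at T = |F_mkt − F*| = |519.51 − 536.4515| = kr 16.94 per share

kr 16.94 per share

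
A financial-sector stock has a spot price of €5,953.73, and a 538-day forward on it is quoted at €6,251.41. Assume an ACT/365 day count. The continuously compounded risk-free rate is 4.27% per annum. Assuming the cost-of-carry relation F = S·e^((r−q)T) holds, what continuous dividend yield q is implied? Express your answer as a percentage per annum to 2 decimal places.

0.96%

From F = S·e^((r−q)T): (r − q) = ln(F/S)/T
ln(6251.41/5953.73) = ln(1.049999) = 0.048789
(r − q) = 0.048789 / (538/365) = 0.033100
q = r − ln(F/S)/T = 0.0427 − 0.033100 = 0.009600
q = 0.96%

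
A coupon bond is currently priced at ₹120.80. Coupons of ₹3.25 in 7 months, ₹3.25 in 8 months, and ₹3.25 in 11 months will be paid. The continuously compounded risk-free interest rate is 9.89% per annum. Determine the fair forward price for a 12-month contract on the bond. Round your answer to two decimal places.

PV(coupons) I = 3.25·e^(−0.0989·7/12) + 3.25·e^(−0.0989·8/12) + 3.25·e^(−0.0989·11/12)
I = 3.0678 + 3.0426 + 2.9683 = 9.0787
F = (S − I)·e^(rT) = (120.80 − 9.0787) · e^(0.0989·12/12)
= 111.7213 · e^0.098900 = 111.7213 × 1.103956 = ₹123.34

₹123.34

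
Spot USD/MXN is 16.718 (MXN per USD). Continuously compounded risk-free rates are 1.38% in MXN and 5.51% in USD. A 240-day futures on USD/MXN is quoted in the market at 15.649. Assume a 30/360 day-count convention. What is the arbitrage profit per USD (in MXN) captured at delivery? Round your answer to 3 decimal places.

0.615 per USD (in MXN)

Fair futures: F* = S·e^(carry·T), with carry = (r_MXN − r_USD) = 0.0138 − 0.0551 = -0.0413
F* = 16.718 · e^(-0.0413 × 240/360) = 16.718 · e^-0.027533 = 16.718 × 0.972843 = 16.2640
Market 15.649 < fair 16.2640: forward underpriced → reverse cash-and-carry (short spot, go long the forward).
At maturity, profit = |F_mkt − F*| = |15.649 − 16.2640| = 0.615 per USD (in MXN)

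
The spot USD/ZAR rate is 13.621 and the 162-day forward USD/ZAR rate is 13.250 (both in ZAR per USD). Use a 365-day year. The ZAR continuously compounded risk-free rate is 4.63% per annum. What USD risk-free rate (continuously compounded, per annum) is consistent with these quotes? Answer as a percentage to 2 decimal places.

10.85%

F = S·e^((r_ZAR − r_USD)T) ⇒ r_USD = r_ZAR − ln(F/S)/T
ln(13.250/13.621) = -0.027615; /(162/365) = -0.062219
r_USD = 0.0463 + 0.062219 = 0.108519
r_USD = 10.85%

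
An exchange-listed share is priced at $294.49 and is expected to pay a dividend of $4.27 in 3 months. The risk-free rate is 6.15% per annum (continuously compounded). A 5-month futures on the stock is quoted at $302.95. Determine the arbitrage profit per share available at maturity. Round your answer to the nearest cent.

PV(dividends) I = 4.27·e^(−0.0615·3/12) = 4.2049
Fair futures F* = (S − I)·e^(rT) = (294.49 − 4.2049)·e^0.025625 = 290.2851 × 1.025956 = 297.8197
Market $302.95 > fair 297.8197: forward overpriced → cash-and-carry (borrow at r, buy the stock and collect the dividends, short the forward).
Profit at T = |F_mkt − F*| = |302.95 − 297.8197| = $5.13 per share

$5.13 per share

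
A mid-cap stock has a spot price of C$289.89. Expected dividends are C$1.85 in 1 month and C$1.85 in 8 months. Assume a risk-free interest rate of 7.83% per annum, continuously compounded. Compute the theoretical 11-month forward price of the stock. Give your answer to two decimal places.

C$307.60

PV(dividends) I = 1.85·e^(−0.0783·1/12) + 1.85·e^(−0.0783·8/12)
I = 1.8380 + 1.7559 = 3.5939
F = (S − I)·e^(rT) = (289.89 − 3.5939) · e^(0.0783·11/12)
= 286.2961 · e^0.071775 = 286.2961 × 1.074414 = C$307.60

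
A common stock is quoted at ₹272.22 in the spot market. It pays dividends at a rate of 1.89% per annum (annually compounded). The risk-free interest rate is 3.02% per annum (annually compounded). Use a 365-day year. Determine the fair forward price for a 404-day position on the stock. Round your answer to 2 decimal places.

₹275.56

F = S · (1+r)^T / (1+q)^T
= 272.22 × 1.033480 / 1.020940 = 272.22 × 1.012283
F = ₹275.56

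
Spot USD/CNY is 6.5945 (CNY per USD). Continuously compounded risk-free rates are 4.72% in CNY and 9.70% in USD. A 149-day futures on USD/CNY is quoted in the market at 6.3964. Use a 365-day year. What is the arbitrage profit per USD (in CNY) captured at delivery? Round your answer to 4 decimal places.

Fair futures: F* = S·e^(carry·T), with carry = (r_CNY − r_USD) = 0.0472 − 0.0970 = -0.0498
F* = 6.5945 · e^(-0.0498 × 149/365) = 6.5945 · e^-0.020329 = 6.5945 × 0.979876 = 6.4618
Market 6.3964 < fair 6.4618: forward underpriced → reverse cash-and-carry (short spot, go long the forward).
At maturity, profit = |F_mkt − F*| = |6.3964 − 6.4618| = 0.0654 per USD (in CNY)

0.0654 per USD (in CNY)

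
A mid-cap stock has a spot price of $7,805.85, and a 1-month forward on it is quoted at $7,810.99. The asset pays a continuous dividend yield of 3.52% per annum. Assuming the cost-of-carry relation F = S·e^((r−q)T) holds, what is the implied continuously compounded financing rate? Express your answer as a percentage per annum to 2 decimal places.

4.31%

From F = S·e^((r−q)T): (r − q) = ln(F/S)/T
ln(7810.99/7805.85) = ln(1.000658) = 0.000658
(r − q) = 0.000658 / (1/12) = 0.007896
r = ln(F/S)/T + q = 0.007896 + 0.0352 = 0.043096
r = 4.31%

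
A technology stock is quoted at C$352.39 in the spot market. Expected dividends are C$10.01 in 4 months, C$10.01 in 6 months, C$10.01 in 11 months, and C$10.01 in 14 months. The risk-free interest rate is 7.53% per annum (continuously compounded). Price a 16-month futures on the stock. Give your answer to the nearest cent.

PV(dividends) I = 10.01·e^(−0.0753·4/12) + 10.01·e^(−0.0753·6/12) + 10.01·e^(−0.0753·11/12) + 10.01·e^(−0.0753·14/12)
I = 9.7619 + 9.6401 + 9.3424 + 9.1681 = 37.9125
F = (S − I)·e^(rT) = (352.39 − 37.9125) · e^(0.0753·16/12)
= 314.4775 · e^0.100400 = 314.4775 × 1.105613 = C$347.69

C$347.69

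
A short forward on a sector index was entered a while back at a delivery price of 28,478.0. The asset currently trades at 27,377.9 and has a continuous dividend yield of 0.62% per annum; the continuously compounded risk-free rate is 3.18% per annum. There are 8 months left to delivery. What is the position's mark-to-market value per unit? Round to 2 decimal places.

615.65

Current fair forward for the remaining 8 months: F = S·e^((r − q)·T), (r − q) = 0.0318 − 0.0062 = 0.0256
F = 27377.9 · e^(0.0256 × 8/12) = 27377.9 × 1.01721313 = 27849.1594
Value of long forward = (F − K)·e^(−rT) = (27849.1594 − 28478.0) · e^(−0.0318·8/12)
= -628.8406 × 0.97902314 = -615.65
Short position value = −(long value) = 615.65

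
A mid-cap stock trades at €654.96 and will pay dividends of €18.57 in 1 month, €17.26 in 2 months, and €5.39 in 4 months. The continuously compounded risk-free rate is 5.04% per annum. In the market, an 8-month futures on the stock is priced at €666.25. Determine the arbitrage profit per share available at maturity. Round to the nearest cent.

€31.22 per share

PV(dividends) I = 18.57·e^(−0.0504·1/12) + 17.26·e^(−0.0504·2/12) + 5.39·e^(−0.0504·4/12) = 40.9080
Fair futures F* = (S − I)·e^(rT) = (654.96 − 40.9080)·e^0.033600 = 614.0520 × 1.034171 = 635.0348
Market €666.25 > fair 635.0348: forward overpriced → cash-and-carry (borrow at r, buy the stock and collect the dividends, short the forward).
Profit at T = |F_mkt − F*| = |666.25 − 635.0348| = €31.22 per share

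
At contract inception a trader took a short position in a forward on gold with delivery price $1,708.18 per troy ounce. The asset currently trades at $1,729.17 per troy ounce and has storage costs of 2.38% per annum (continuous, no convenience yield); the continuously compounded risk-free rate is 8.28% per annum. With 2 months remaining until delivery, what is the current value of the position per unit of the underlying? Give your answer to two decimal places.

Current fair forward for the remaining 2 months: F = S·e^((r + u)·T), (r + u) = 0.0828 + 0.0238 = 0.1066
F = 1729.17 · e^(0.1066 × 2/12) = 1729.17 × 1.01792543 = 1760.1661
Value of long forward = (F − K)·e^(−rT) = (1760.1661 − 1708.18) · e^(−0.0828·2/12)
= 51.9861 × 0.98629478 = 51.27
Short position value = −(long value) = -$51.27

-$51.27 per troy ounce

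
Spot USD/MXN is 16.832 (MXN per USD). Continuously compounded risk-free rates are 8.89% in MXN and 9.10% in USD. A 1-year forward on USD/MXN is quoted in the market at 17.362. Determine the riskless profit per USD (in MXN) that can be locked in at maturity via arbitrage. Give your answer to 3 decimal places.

Fair forward: F* = S·e^(carry·T), with carry = (r_MXN − r_USD) = 0.0889 − 0.0910 = -0.0021
F* = 16.832 · e^(-0.0021 × 1) = 16.832 · e^-0.002100 = 16.832 × 0.997902 = 16.7967
Market 17.362 > fair 16.7967: forward overpriced → cash-and-carry (buy spot, short the forward).
At maturity, profit = |F_mkt − F*| = |17.362 − 16.7967| = 0.565 per USD (in MXN)

0.565 per USD (in MXN)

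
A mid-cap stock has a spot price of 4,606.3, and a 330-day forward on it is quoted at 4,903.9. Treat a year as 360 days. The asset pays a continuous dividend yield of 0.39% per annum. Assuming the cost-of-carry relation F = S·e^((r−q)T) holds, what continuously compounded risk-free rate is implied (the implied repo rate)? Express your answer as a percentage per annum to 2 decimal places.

From F = S·e^((r−q)T): (r − q) = ln(F/S)/T
ln(4903.9/4606.3) = ln(1.064607) = 0.062606
(r − q) = 0.062606 / (330/360) = 0.068297
r = ln(F/S)/T + q = 0.068297 + 0.0039 = 0.072197
r = 7.22%

7.22%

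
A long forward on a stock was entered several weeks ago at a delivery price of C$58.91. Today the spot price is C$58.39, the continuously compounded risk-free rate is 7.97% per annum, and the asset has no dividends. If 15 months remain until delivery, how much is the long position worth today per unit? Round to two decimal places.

C$5.07

Current fair forward for the remaining 15 months: F = S·e^(r·T), r = 0.0797
F = 58.39 · e^(0.0797 × 15/12) = 58.39 × 1.104757 = 64.5068
Value of long forward = (F − K)·e^(−rT) = (64.5068 − 58.91) · e^(−0.0797·15/12)
= 5.5968 × 0.905177 = 5.07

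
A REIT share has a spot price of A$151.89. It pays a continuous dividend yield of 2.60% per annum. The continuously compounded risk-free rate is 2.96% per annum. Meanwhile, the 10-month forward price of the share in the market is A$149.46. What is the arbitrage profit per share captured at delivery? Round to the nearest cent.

Fair forward: F* = S·e^(carry·T), with carry = (r − q) = 0.0296 − 0.0260 = 0.0036
F* = 151.89 · e^(0.0036 × 10/12) = 151.89 · e^0.003000 = 151.89 × 1.003005 = A$152.3464
Market A$149.46 < fair A$152.3464: forward underpriced → reverse cash-and-carry (short spot, go long the forward).
At maturity, profit = |F_mkt − F*| = |149.46 − 152.3464| = A$2.89 per share

A$2.89 per share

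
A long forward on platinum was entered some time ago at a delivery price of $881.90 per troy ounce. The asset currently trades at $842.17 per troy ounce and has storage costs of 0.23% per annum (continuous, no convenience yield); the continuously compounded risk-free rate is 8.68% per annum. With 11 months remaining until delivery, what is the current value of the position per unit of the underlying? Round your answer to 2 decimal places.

Current fair forward for the remaining 11 months: F = S·e^((r + u)·T), (r + u) = 0.0868 + 0.0023 = 0.0891
F = 842.17 · e^(0.0891 × 11/12) = 842.17 × 1.085103 = 913.8412
Value of long forward = (F − K)·e^(−rT) = (913.8412 − 881.90) · e^(−0.0868·11/12)
= 31.9412 × 0.923516 = 29.50

$29.50 per troy ounce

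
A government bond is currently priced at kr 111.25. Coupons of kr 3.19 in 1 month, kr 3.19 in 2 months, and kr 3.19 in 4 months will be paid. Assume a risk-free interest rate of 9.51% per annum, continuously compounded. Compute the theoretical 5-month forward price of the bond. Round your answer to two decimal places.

PV(coupons) I = 3.19·e^(−0.0951·1/12) + 3.19·e^(−0.0951·2/12) + 3.19·e^(−0.0951·4/12)
I = 3.1648 + 3.1398 + 3.0905 = 9.3951
F = (S − I)·e^(rT) = (111.25 − 9.3951) · e^(0.0951·5/12)
= 101.8549 · e^0.039625 = 101.8549 × 1.040421 = kr 105.97

kr 105.97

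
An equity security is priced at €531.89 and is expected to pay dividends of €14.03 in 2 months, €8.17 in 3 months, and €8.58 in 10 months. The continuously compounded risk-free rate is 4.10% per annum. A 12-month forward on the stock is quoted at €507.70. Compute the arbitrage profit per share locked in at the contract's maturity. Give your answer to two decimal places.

€14.87 per share

PV(dividends) I = 14.03·e^(−0.0410·2/12) + 8.17·e^(−0.0410·3/12) + 8.58·e^(−0.0410·10/12) = 30.3129
Fair forward F* = (S − I)·e^(rT) = (531.89 − 30.3129)·e^0.041000 = 501.5771 × 1.041852 = 522.5691
Market €507.70 < fair 522.5691: forward underpriced → reverse cash-and-carry (short the stock, invest proceeds at r, pay the dividends, go long the forward).
Profit at T = |F_mkt − F*| = |507.70 − 522.5691| = €14.87 per share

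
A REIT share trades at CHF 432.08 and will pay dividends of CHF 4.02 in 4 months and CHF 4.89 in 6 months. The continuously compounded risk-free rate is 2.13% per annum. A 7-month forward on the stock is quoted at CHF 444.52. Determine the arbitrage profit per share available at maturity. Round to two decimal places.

PV(dividends) I = 4.02·e^(−0.0213·4/12) + 4.89·e^(−0.0213·6/12) = 8.8298
Fair forward F* = (S − I)·e^(rT) = (432.08 − 8.8298)·e^0.012425 = 423.2502 × 1.012503 = 428.5421
Market CHF 444.52 > fair 428.5421: forward overpriced → cash-and-carry (borrow at r, buy the stock and collect the dividends, short the forward).
Profit at T = |F_mkt − F*| = |444.52 − 428.5421| = CHF 15.98 per share

CHF 15.98 per share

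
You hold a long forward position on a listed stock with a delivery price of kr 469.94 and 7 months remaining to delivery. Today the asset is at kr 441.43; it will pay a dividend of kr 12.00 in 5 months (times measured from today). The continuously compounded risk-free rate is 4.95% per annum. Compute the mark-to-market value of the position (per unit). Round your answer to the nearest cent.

PV(remaining dividends) I = 12.00·e^(−0.0495·5/12) = 11.7550
Current forward F = (S − I)·e^(rT) = (441.43 − 11.7550)·e^(0.0495·7/12) = 429.6750 × 1.029296 = 442.2628
Value (long) = (F − K)·e^(−rT) = (442.2628 − 469.94) × 0.971538 = -26.8895
Value = -kr 26.89

-kr 26.89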